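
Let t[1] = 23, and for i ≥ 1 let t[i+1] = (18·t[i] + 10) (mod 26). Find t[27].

t[1] = 23; t[2] = 8; t[3] = 24; t[4] = 0; t[5] = 10; t[6] = 8.
Since t[6] = t[2] = 8, the sequence is eventually periodic: after a pre-period of length 1 it cycles with period 4.
For i ≥ 2, t[i] depends only on (i - 2) mod 4. (27 - 2) mod 4 = 1, so t[27] = t[3] = 24.

24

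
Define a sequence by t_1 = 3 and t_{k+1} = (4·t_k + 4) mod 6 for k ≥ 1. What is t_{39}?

Listing terms: t_1 = 3,  t_2 = 4,  t_3 = 2,  t_4 = 0,  t_5 = 4.
Since t_5 = t_2 = 4, the sequence is eventually periodic: after a pre-period of length 1 it cycles with period 3.
For k ≥ 2, t_k depends only on (k - 2) mod 3. (39 - 2) mod 3 = 1, so t_{39} = t_3 = 2.

2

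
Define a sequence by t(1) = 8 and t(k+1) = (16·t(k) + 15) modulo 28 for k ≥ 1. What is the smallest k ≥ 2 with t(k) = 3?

Computing terms: t(1) = 8, t(2) = 3, t(3) = 7, t(4) = 15, t(5) = 3.
Since t(5) = t(2) = 3, the sequence is eventually periodic: after a pre-period of length 1 it cycles with period 3.
The value 3 first appears (with k ≥ 2) at t(2).

2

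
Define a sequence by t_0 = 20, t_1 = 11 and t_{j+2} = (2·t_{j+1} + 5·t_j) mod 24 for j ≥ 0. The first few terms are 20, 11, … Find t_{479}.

23

t_0 = 20; t_1 = 11; t_2 = 2; t_3 = 11; t_4 = 8; t_5 = 23; t_6 = 14; t_7 = 23; t_8 = 20; t_9 = 11.
Since (t_8, t_9) = (t_0, t_1) = (20, 11) (two consecutive terms determine the rest), the sequence is periodic with period 8.
So t_{479} = t_{0 + ((479-0) mod 8)} = t_7 = 23.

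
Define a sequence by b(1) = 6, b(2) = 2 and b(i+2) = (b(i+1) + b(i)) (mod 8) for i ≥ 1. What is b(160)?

b(1) = 6; b(2) = 2; b(3) = 0; b(4) = 2; b(5) = 2; b(6) = 4; b(7) = 6; b(8) = 2.
The sequence repeats with period 6.
(160 - 1) mod 6 = 3, so b(160) = b(4) = 2.

2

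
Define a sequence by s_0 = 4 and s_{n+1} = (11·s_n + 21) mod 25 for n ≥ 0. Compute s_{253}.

We have s_0 = 4,  s_1 = 15,  s_2 = 11,  s_3 = 17,  s_4 = 8,  s_5 = 9,  s_6 = 20,  s_7 = 16,  s_8 = 22,  s_9 = 13,  s_{10} = 14,  s_{11} = 0,  s_{12} = 21,  s_{13} = 2,  s_{14} = 18,  s_{15} = 19,  s_{16} = 5,  s_{17} = 1,  s_{18} = 7,  s_{19} = 23,  s_{20} = 24,  s_{21} = 10,  s_{22} = 6,  s_{23} = 12,  s_{24} = 3,  s_{25} = 4.
Since s_{25} = s_0 = 4, the sequence is periodic with period 25.
(253 - 0) mod 25 = 3, so s_{253} = s_3 = 17.

17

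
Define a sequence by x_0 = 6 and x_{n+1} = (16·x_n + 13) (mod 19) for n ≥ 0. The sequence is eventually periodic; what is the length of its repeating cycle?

9

We have x_0 = 6,  x_1 = 14,  x_2 = 9,  x_3 = 5,  x_4 = 17,  x_5 = 0,  x_6 = 13,  x_7 = 12,  x_8 = 15,  x_9 = 6.
Since x_9 = x_0 = 6, the sequence is periodic with period 9.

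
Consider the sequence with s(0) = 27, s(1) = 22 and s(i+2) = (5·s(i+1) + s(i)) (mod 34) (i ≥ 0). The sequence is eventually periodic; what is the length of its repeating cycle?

s(0) = 27, s(1) = 22, s(2) = 1, s(3) = 27, s(4) = 0, s(5) = 27, s(6) = 33, s(7) = 22, s(8) = 7, s(9) = 23, s(10) = 20, s(11) = 21, s(12) = 23, s(13) = 0, s(14) = 23, s(15) = 13, s(16) = 20, s(17) = 11, s(18) = 7, s(19) = 12, s(20) = 33, s(21) = 7, s(22) = 0, s(23) = 7, s(24) = 1, s(25) = 12, s(26) = 27, s(27) = 11, s(28) = 14, s(29) = 13, s(30) = 11, s(31) = 0, s(32) = 11, s(33) = 21, s(34) = 14, s(35) = 23, s(36) = 27, s(37) = 22.
The sequence repeats with period 36.

36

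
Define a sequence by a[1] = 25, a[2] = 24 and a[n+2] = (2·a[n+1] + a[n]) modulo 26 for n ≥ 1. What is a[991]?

a[1] = 25; a[2] = 24; a[3] = 21; a[4] = 14; a[5] = 23; a[6] = 8; a[7] = 13; a[8] = 8; a[9] = 3; a[10] = 14; a[11] = 5; a[12] = 24; a[13] = 1; a[14] = 0; a[15] = 1; a[16] = 2; a[17] = 5; a[18] = 12; a[19] = 3; a[20] = 18; a[21] = 13; a[22] = 18; a[23] = 23; a[24] = 12; a[25] = 21; a[26] = 2; a[27] = 25; a[28] = 0; a[29] = 25; a[30] = 24.
Since (a[29], a[30]) = (a[1], a[2]) = (25, 24) (two consecutive terms determine the rest), the sequence is periodic with period 28.
(991 - 1) mod 28 = 10, so a[991] = a[11] = 5.

5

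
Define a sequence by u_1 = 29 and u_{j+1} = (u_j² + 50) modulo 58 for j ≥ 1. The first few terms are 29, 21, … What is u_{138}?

27

Computing terms: u_1 = 29,  u_2 = 21,  u_3 = 27,  u_4 = 25,  u_5 = 37,  u_6 = 27.
Since u_6 = u_3 = 27, the sequence is eventually periodic: after a pre-period of length 2 it cycles with period 3.
For j ≥ 3, u_j depends only on (j - 3) mod 3. (138 - 3) mod 3 = 0, so u_{138} = u_3 = 27.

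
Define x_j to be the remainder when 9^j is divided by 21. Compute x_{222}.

15

x_1 = 9; x_2 = 18; x_3 = 15; x_4 = 9.
The sequence repeats with period 3.
So x_{222} = x_{1 + ((222-1) mod 3)} = x_3 = 15.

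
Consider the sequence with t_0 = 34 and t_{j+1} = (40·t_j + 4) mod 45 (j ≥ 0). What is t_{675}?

34

We have t_0 = 34,  t_1 = 14,  t_2 = 24,  t_3 = 19,  t_4 = 44,  t_5 = 9,  t_6 = 4,  t_7 = 29,  t_8 = 39,  t_9 = 34.
The sequence repeats with period 9.
(675 - 0) mod 9 = 0, so t_{675} = t_0 = 34.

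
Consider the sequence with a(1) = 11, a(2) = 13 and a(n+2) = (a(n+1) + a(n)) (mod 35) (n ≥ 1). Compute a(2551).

19

Listing terms: a(1) = 11,  a(2) = 13,  a(3) = 24,  a(4) = 2,  a(5) = 26,  a(6) = 28,  a(7) = 19,  a(8) = 12,  a(9) = 31,  a(10) = 8,  a(11) = 4,  a(12) = 12,  a(13) = 16,  a(14) = 28,  a(15) = 9,  a(16) = 2,  a(17) = 11,  a(18) = 13.
Since (a(17), a(18)) = (a(1), a(2)) = (11, 13) (two consecutive terms determine the rest), the sequence is periodic with period 16.
(2551 - 1) mod 16 = 6, so a(2551) = a(7) = 19.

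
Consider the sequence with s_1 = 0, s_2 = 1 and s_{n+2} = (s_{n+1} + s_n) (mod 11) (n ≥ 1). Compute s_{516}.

Computing terms: s_1 = 0, s_2 = 1, s_3 = 1, s_4 = 2, s_5 = 3, s_6 = 5, s_7 = 8, s_8 = 2, s_9 = 10, s_{10} = 1, s_{11} = 0, s_{12} = 1.
The sequence repeats with period 10.
(516 - 1) mod 10 = 5, so s_{516} = s_6 = 5.

5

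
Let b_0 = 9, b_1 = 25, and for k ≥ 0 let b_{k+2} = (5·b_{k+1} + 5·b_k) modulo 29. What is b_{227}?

Computing terms: b_0 = 9; b_1 = 25; b_2 = 25; b_3 = 18; b_4 = 12; b_5 = 5; b_6 = 27; b_7 = 15; b_8 = 7; b_9 = 23; b_{10} = 5; b_{11} = 24; b_{12} = 0; b_{13} = 4; b_{14} = 20; b_{15} = 4; b_{16} = 4; b_{17} = 11; b_{18} = 17; b_{19} = 24; b_{20} = 2; b_{21} = 14; b_{22} = 22; b_{23} = 6; b_{24} = 24; b_{25} = 5; b_{26} = 0; b_{27} = 25; b_{28} = 9; b_{29} = 25.
The sequence repeats with period 28.
(227 - 0) mod 28 = 3, so b_{227} = b_3 = 18.

18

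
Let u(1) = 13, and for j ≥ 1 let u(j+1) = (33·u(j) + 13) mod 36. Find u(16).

28

Computing terms: u(1) = 13, u(2) = 10, u(3) = 19, u(4) = 28, u(5) = 1, u(6) = 10.
Since u(6) = u(2) = 10, the sequence is eventually periodic: after a pre-period of length 1 it cycles with period 4.
For j ≥ 2, u(j) depends only on (j - 2) mod 4. (16 - 2) mod 4 = 2, so u(16) = u(4) = 28.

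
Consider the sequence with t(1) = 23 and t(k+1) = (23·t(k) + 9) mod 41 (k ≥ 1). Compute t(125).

7

t(1) = 23, t(2) = 5, t(3) = 1, t(4) = 32, t(5) = 7, t(6) = 6, t(7) = 24, t(8) = 28, t(9) = 38, t(10) = 22, t(11) = 23.
The sequence repeats with period 10.
(125 - 1) mod 10 = 4, so t(125) = t(5) = 7.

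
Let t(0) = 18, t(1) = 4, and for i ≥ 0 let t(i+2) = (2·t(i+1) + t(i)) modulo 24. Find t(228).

18

Computing terms: t(0) = 18,  t(1) = 4,  t(2) = 2,  t(3) = 8,  t(4) = 18,  t(5) = 20,  t(6) = 10,  t(7) = 16,  t(8) = 18,  t(9) = 4.
The sequence repeats with period 8.
(228 - 0) mod 8 = 4, so t(228) = t(4) = 18.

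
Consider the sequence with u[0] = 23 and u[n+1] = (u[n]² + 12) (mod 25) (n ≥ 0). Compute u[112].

u[0] = 23; u[1] = 16; u[2] = 18; u[3] = 11; u[4] = 8; u[5] = 1; u[6] = 13; u[7] = 6; u[8] = 23.
The sequence repeats with period 8.
So u[112] = u[0 + ((112-0) mod 8)] = u[0] = 23.

23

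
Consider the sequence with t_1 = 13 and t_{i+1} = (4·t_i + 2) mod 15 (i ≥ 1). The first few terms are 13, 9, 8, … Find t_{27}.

8

t_1 = 13, t_2 = 9, t_3 = 8, t_4 = 4, t_5 = 3, t_6 = 14, t_7 = 13.
Since t_7 = t_1 = 13, the sequence is periodic with period 6.
(27 - 1) mod 6 = 2, so t_{27} = t_3 = 8.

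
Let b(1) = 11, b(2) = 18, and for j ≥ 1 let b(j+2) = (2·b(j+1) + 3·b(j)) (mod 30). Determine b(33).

21

b(1) = 11, b(2) = 18, b(3) = 9, b(4) = 12, b(5) = 21, b(6) = 18, b(7) = 9.
Since (b(6), b(7)) = (b(2), b(3)) = (18, 9) (two consecutive terms determine the rest), the sequence is eventually periodic: after a pre-period of length 1 it cycles with period 4.
For j ≥ 2, b(j) depends only on (j - 2) mod 4. (33 - 2) mod 4 = 3, so b(33) = b(5) = 21.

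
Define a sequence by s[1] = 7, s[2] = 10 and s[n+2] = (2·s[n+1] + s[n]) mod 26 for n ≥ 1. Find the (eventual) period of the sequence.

28

Computing terms: s[1] = 7,  s[2] = 10,  s[3] = 1,  s[4] = 12,  s[5] = 25,  s[6] = 10,  s[7] = 19,  s[8] = 22,  s[9] = 11,  s[10] = 18,  s[11] = 21,  s[12] = 8,  s[13] = 11,  s[14] = 4,  s[15] = 19,  s[16] = 16,  s[17] = 25,  s[18] = 14,  s[19] = 1,  s[20] = 16,  s[21] = 7,  s[22] = 4,  s[23] = 15,  s[24] = 8,  s[25] = 5,  s[26] = 18,  s[27] = 15,  s[28] = 22,  s[29] = 7,  s[30] = 10.
Since (s[29], s[30]) = (s[1], s[2]) = (7, 10) (two consecutive terms determine the rest), the sequence is periodic with period 28.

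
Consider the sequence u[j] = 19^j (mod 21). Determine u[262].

u[0] = 1,  u[1] = 19,  u[2] = 4,  u[3] = 13,  u[4] = 16,  u[5] = 10,  u[6] = 1.
Since u[6] = u[0] = 1, the sequence is periodic with period 6.
So u[262] = u[0 + ((262-0) mod 6)] = u[4] = 16.

16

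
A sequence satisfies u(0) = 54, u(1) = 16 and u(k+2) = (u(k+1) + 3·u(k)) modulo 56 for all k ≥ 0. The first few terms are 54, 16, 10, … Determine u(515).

u(0) = 54, u(1) = 16, u(2) = 10, u(3) = 2, u(4) = 32, u(5) = 38, u(6) = 22, u(7) = 24, u(8) = 34, u(9) = 50, u(10) = 40, u(11) = 22, u(12) = 30, u(13) = 40, u(14) = 18, u(15) = 26, u(16) = 24, u(17) = 46, u(18) = 6, u(19) = 32, u(20) = 50, u(21) = 34, u(22) = 16, u(23) = 6, u(24) = 54, u(25) = 16.
The sequence repeats with period 24.
(515 - 0) mod 24 = 11, so u(515) = u(11) = 22.

22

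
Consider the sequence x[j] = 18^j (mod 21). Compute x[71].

9

Listing terms: x[1] = 18, x[2] = 9, x[3] = 15, x[4] = 18.
Since x[4] = x[1] = 18, the sequence is periodic with period 3.
So x[71] = x[1 + ((71-1) mod 3)] = x[2] = 9.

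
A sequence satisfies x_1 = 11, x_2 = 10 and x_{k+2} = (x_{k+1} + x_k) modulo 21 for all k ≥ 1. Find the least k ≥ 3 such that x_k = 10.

4

x_1 = 11; x_2 = 10; x_3 = 0; x_4 = 10; x_5 = 10; x_6 = 20; x_7 = 9; x_8 = 8; x_9 = 17; x_{10} = 4; x_{11} = 0; x_{12} = 4; x_{13} = 4; x_{14} = 8; x_{15} = 12; x_{16} = 20; x_{17} = 11; x_{18} = 10.
The sequence repeats with period 16.
The value 10 first appears (with k ≥ 3) at x_4.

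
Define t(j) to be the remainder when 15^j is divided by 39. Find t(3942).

t(1) = 15; t(2) = 30; t(3) = 21; t(4) = 3; t(5) = 6; t(6) = 12; t(7) = 24; t(8) = 9; t(9) = 18; t(10) = 36; t(11) = 33; t(12) = 27; t(13) = 15.
The sequence repeats with period 12.
(3942 - 1) mod 12 = 5, so t(3942) = t(6) = 12.

12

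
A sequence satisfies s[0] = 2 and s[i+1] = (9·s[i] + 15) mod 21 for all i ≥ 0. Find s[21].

9

Listing terms: s[0] = 2, s[1] = 12, s[2] = 18, s[3] = 9, s[4] = 12.
Since s[4] = s[1] = 12, the sequence is eventually periodic: after a pre-period of length 1 it cycles with period 3.
For i ≥ 1, s[i] depends only on (i - 1) mod 3. (21 - 1) mod 3 = 2, so s[21] = s[3] = 9.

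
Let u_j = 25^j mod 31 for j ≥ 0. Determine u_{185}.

5

u_0 = 1, u_1 = 25, u_2 = 5, u_3 = 1.
The sequence repeats with period 3.
So u_{185} = u_{0 + ((185-0) mod 3)} = u_2 = 5.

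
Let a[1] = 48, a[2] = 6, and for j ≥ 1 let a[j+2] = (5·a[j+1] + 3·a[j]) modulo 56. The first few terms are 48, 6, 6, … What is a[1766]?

Listing terms: a[1] = 48,  a[2] = 6,  a[3] = 6,  a[4] = 48,  a[5] = 34,  a[6] = 34,  a[7] = 48,  a[8] = 6.
Since (a[7], a[8]) = (a[1], a[2]) = (48, 6) (two consecutive terms determine the rest), the sequence is periodic with period 6.
So a[1766] = a[1 + ((1766-1) mod 6)] = a[2] = 6.

6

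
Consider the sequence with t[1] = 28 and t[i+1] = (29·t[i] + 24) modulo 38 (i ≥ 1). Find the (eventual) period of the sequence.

18

Computing terms: t[1] = 28, t[2] = 0, t[3] = 24, t[4] = 36, t[5] = 4, t[6] = 26, t[7] = 18, t[8] = 14, t[9] = 12, t[10] = 30, t[11] = 20, t[12] = 34, t[13] = 22, t[14] = 16, t[15] = 32, t[16] = 2, t[17] = 6, t[18] = 8, t[19] = 28.
Since t[19] = t[1] = 28, the sequence is periodic with period 18.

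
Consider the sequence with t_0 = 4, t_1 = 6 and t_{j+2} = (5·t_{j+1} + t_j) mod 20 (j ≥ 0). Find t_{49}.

We have t_0 = 4, t_1 = 6, t_2 = 14, t_3 = 16, t_4 = 14, t_5 = 6, t_6 = 4, t_7 = 6.
The sequence repeats with period 6.
(49 - 0) mod 6 = 1, so t_{49} = t_1 = 6.

6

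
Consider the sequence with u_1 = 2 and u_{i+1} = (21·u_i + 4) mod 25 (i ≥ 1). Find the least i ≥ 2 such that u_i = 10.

Computing terms: u_1 = 2; u_2 = 21; u_3 = 20; u_4 = 24; u_5 = 8; u_6 = 22; u_7 = 16; u_8 = 15; u_9 = 19; u_{10} = 3; u_{11} = 17; u_{12} = 11; u_{13} = 10; u_{14} = 14; u_{15} = 23; u_{16} = 12; u_{17} = 6; u_{18} = 5; u_{19} = 9; u_{20} = 18; u_{21} = 7; u_{22} = 1; u_{23} = 0; u_{24} = 4; u_{25} = 13; u_{26} = 2.
The sequence repeats with period 25.
The value 10 first appears (with i ≥ 2) at u_{13}.

13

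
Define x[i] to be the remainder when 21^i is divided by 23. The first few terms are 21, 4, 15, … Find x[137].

x[1] = 21; x[2] = 4; x[3] = 15; x[4] = 16; x[5] = 14; x[6] = 18; x[7] = 10; x[8] = 3; x[9] = 17; x[10] = 12; x[11] = 22; x[12] = 2; x[13] = 19; x[14] = 8; x[15] = 7; x[16] = 9; x[17] = 5; x[18] = 13; x[19] = 20; x[20] = 6; x[21] = 11; x[22] = 1; x[23] = 21.
The sequence repeats with period 22.
So x[137] = x[1 + ((137-1) mod 22)] = x[5] = 14.

14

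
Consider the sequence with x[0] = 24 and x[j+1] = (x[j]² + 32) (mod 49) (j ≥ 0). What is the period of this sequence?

We have x[0] = 24,  x[1] = 20,  x[2] = 40,  x[3] = 15,  x[4] = 12,  x[5] = 29,  x[6] = 40.
Since x[6] = x[2] = 40, the sequence is eventually periodic: after a pre-period of length 2 it cycles with period 4.

4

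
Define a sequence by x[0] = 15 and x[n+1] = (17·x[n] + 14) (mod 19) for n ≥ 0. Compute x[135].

15

Computing terms: x[0] = 15; x[1] = 3; x[2] = 8; x[3] = 17; x[4] = 18; x[5] = 16; x[6] = 1; x[7] = 12; x[8] = 9; x[9] = 15.
Since x[9] = x[0] = 15, the sequence is periodic with period 9.
(135 - 0) mod 9 = 0, so x[135] = x[0] = 15.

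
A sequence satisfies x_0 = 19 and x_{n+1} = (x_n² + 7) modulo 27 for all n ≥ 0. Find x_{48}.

8

We have x_0 = 19; x_1 = 17; x_2 = 26; x_3 = 8; x_4 = 17.
Since x_4 = x_1 = 17, the sequence is eventually periodic: after a pre-period of length 1 it cycles with period 3.
For n ≥ 1, x_n depends only on (n - 1) mod 3. (48 - 1) mod 3 = 2, so x_{48} = x_3 = 8.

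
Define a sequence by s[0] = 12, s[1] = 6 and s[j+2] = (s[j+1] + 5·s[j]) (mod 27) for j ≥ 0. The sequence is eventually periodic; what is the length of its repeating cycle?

We have s[0] = 12,  s[1] = 6,  s[2] = 12,  s[3] = 15,  s[4] = 21,  s[5] = 15,  s[6] = 12,  s[7] = 6.
The sequence repeats with period 6.

6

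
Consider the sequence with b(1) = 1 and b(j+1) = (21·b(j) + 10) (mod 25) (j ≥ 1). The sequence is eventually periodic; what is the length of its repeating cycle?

5

Computing terms: b(1) = 1; b(2) = 6; b(3) = 11; b(4) = 16; b(5) = 21; b(6) = 1.
Since b(6) = b(1) = 1, the sequence is periodic with period 5.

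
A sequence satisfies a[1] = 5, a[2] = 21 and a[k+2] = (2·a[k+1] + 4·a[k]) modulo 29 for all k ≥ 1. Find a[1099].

We have a[1] = 5, a[2] = 21, a[3] = 4, a[4] = 5, a[5] = 26, a[6] = 14, a[7] = 16, a[8] = 1, a[9] = 8, a[10] = 20, a[11] = 14, a[12] = 21, a[13] = 11, a[14] = 19, a[15] = 24, a[16] = 8, a[17] = 25, a[18] = 24, a[19] = 3, a[20] = 15, a[21] = 13, a[22] = 28, a[23] = 21, a[24] = 9, a[25] = 15, a[26] = 8, a[27] = 18, a[28] = 10, a[29] = 5, a[30] = 21.
The sequence repeats with period 28.
(1099 - 1) mod 28 = 6, so a[1099] = a[7] = 16.

16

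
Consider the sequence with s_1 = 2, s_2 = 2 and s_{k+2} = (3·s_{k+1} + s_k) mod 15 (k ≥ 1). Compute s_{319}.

8

Computing terms: s_1 = 2, s_2 = 2, s_3 = 8, s_4 = 11, s_5 = 11, s_6 = 14, s_7 = 8, s_8 = 8, s_9 = 2, s_{10} = 14, s_{11} = 14, s_{12} = 11, s_{13} = 2, s_{14} = 2.
The sequence repeats with period 12.
So s_{319} = s_{1 + ((319-1) mod 12)} = s_7 = 8.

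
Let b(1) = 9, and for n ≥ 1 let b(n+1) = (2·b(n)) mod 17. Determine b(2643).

We have b(1) = 9, b(2) = 1, b(3) = 2, b(4) = 4, b(5) = 8, b(6) = 16, b(7) = 15, b(8) = 13, b(9) = 9.
Since b(9) = b(1) = 9, the sequence is periodic with period 8.
(2643 - 1) mod 8 = 2, so b(2643) = b(3) = 2.

2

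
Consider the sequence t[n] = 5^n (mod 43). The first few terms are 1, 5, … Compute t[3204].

41

Listing terms: t[0] = 1,  t[1] = 5,  t[2] = 25,  t[3] = 39,  t[4] = 23,  t[5] = 29,  t[6] = 16,  t[7] = 37,  t[8] = 13,  t[9] = 22,  t[10] = 24,  t[11] = 34,  t[12] = 41,  t[13] = 33,  t[14] = 36,  t[15] = 8,  t[16] = 40,  t[17] = 28,  t[18] = 11,  t[19] = 12,  t[20] = 17,  t[21] = 42,  t[22] = 38,  t[23] = 18,  t[24] = 4,  t[25] = 20,  t[26] = 14,  t[27] = 27,  t[28] = 6,  t[29] = 30,  t[30] = 21,  t[31] = 19,  t[32] = 9,  t[33] = 2,  t[34] = 10,  t[35] = 7,  t[36] = 35,  t[37] = 3,  t[38] = 15,  t[39] = 32,  t[40] = 31,  t[41] = 26,  t[42] = 1.
Since t[42] = t[0] = 1, the sequence is periodic with period 42.
(3204 - 0) mod 42 = 12, so t[3204] = t[12] = 41.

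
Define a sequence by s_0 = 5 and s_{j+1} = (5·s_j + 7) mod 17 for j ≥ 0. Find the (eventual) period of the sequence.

16

s_0 = 5; s_1 = 15; s_2 = 14; s_3 = 9; s_4 = 1; s_5 = 12; s_6 = 16; s_7 = 2; s_8 = 0; s_9 = 7; s_{10} = 8; s_{11} = 13; s_{12} = 4; s_{13} = 10; s_{14} = 6; s_{15} = 3; s_{16} = 5.
The sequence repeats with period 16.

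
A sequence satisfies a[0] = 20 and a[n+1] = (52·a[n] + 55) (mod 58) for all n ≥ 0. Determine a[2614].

We have a[0] = 20,  a[1] = 51,  a[2] = 39,  a[3] = 53,  a[4] = 27,  a[5] = 9,  a[6] = 1,  a[7] = 49,  a[8] = 51.
Since a[8] = a[1] = 51, the sequence is eventually periodic: after a pre-period of length 1 it cycles with period 7.
For n ≥ 1, a[n] depends only on (n - 1) mod 7. (2614 - 1) mod 7 = 2, so a[2614] = a[3] = 53.

53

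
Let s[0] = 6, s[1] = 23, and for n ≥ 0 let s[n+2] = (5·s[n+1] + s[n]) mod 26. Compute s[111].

Listing terms: s[0] = 6, s[1] = 23, s[2] = 17, s[3] = 4, s[4] = 11, s[5] = 7, s[6] = 20, s[7] = 3, s[8] = 9, s[9] = 22, s[10] = 15, s[11] = 19, s[12] = 6, s[13] = 23.
The sequence repeats with period 12.
(111 - 0) mod 12 = 3, so s[111] = s[3] = 4.

4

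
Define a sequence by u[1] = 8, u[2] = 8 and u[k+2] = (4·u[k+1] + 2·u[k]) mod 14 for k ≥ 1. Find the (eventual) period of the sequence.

u[1] = 8, u[2] = 8, u[3] = 6, u[4] = 12, u[5] = 4, u[6] = 12, u[7] = 0, u[8] = 10, u[9] = 12, u[10] = 12, u[11] = 2, u[12] = 4, u[13] = 6, u[14] = 4, u[15] = 0, u[16] = 8, u[17] = 4, u[18] = 4, u[19] = 10, u[20] = 6, u[21] = 2, u[22] = 6, u[23] = 0, u[24] = 12, u[25] = 6, u[26] = 6, u[27] = 8, u[28] = 2, u[29] = 10, u[30] = 2, u[31] = 0, u[32] = 4, u[33] = 2, u[34] = 2, u[35] = 12, u[36] = 10, u[37] = 8, u[38] = 10, u[39] = 0, u[40] = 6, u[41] = 10, u[42] = 10, u[43] = 4, u[44] = 8, u[45] = 12, u[46] = 8, u[47] = 0, u[48] = 2, u[49] = 8, u[50] = 8.
The sequence repeats with period 48.

48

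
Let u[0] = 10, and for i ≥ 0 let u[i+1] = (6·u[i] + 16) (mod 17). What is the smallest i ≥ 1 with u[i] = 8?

Listing terms: u[0] = 10; u[1] = 8; u[2] = 13; u[3] = 9; u[4] = 2; u[5] = 11; u[6] = 14; u[7] = 15; u[8] = 4; u[9] = 6; u[10] = 1; u[11] = 5; u[12] = 12; u[13] = 3; u[14] = 0; u[15] = 16; u[16] = 10.
Since u[16] = u[0] = 10, the sequence is periodic with period 16.
The value 8 first appears (with i ≥ 1) at u[1].

1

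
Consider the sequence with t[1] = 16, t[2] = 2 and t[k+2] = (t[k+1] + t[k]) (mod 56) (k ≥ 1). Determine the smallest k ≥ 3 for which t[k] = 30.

t[1] = 16, t[2] = 2, t[3] = 18, t[4] = 20, t[5] = 38, t[6] = 2, t[7] = 40, t[8] = 42, t[9] = 26, t[10] = 12, t[11] = 38, t[12] = 50, t[13] = 32, t[14] = 26, t[15] = 2, t[16] = 28, t[17] = 30, t[18] = 2, t[19] = 32, t[20] = 34, t[21] = 10, t[22] = 44, t[23] = 54, t[24] = 42, t[25] = 40, t[26] = 26, t[27] = 10, t[28] = 36, t[29] = 46, t[30] = 26, t[31] = 16, t[32] = 42, t[33] = 2, t[34] = 44, t[35] = 46, t[36] = 34, t[37] = 24, t[38] = 2, t[39] = 26, t[40] = 28, t[41] = 54, t[42] = 26, t[43] = 24, t[44] = 50, t[45] = 18, t[46] = 12, t[47] = 30, t[48] = 42, t[49] = 16, t[50] = 2.
The sequence repeats with period 48.
The value 30 first appears (with k ≥ 3) at t[17].

17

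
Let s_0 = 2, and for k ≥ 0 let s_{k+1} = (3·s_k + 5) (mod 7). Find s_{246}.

We have s_0 = 2; s_1 = 4; s_2 = 3; s_3 = 0; s_4 = 5; s_5 = 6; s_6 = 2.
Since s_6 = s_0 = 2, the sequence is periodic with period 6.
(246 - 0) mod 6 = 0, so s_{246} = s_0 = 2.

2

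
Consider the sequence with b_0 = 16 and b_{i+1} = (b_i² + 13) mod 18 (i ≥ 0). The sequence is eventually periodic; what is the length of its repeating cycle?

b_0 = 16, b_1 = 17, b_2 = 14, b_3 = 11, b_4 = 8, b_5 = 5, b_6 = 2, b_7 = 17.
Since b_7 = b_1 = 17, the sequence is eventually periodic: after a pre-period of length 1 it cycles with period 6.

6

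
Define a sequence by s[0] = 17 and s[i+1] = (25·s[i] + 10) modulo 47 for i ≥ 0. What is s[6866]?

We have s[0] = 17,  s[1] = 12,  s[2] = 28,  s[3] = 5,  s[4] = 41,  s[5] = 1,  s[6] = 35,  s[7] = 39,  s[8] = 45,  s[9] = 7,  s[10] = 44,  s[11] = 29,  s[12] = 30,  s[13] = 8,  s[14] = 22,  s[15] = 43,  s[16] = 4,  s[17] = 16,  s[18] = 34,  s[19] = 14,  s[20] = 31,  s[21] = 33,  s[22] = 36,  s[23] = 17.
Since s[23] = s[0] = 17, the sequence is periodic with period 23.
So s[6866] = s[0 + ((6866-0) mod 23)] = s[12] = 30.

30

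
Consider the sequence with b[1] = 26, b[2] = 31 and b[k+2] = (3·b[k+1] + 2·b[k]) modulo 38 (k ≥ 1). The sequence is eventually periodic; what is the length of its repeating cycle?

Listing terms: b[1] = 26; b[2] = 31; b[3] = 31; b[4] = 3; b[5] = 33; b[6] = 29; b[7] = 1; b[8] = 23; b[9] = 33; b[10] = 31; b[11] = 7; b[12] = 7; b[13] = 35; b[14] = 5; b[15] = 9; b[16] = 37; b[17] = 15; b[18] = 5; b[19] = 7; b[20] = 31; b[21] = 31.
Since (b[20], b[21]) = (b[2], b[3]) = (31, 31) (two consecutive terms determine the rest), the sequence is eventually periodic: after a pre-period of length 1 it cycles with period 18.

18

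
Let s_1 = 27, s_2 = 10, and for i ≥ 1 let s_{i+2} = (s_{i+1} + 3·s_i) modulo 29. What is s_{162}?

We have s_1 = 27,  s_2 = 10,  s_3 = 4,  s_4 = 5,  s_5 = 17,  s_6 = 3,  s_7 = 25,  s_8 = 5,  s_9 = 22,  s_{10} = 8,  s_{11} = 16,  s_{12} = 11,  s_{13} = 1,  s_{14} = 5,  s_{15} = 8,  s_{16} = 23,  s_{17} = 18,  s_{18} = 0,  s_{19} = 25,  s_{20} = 25,  s_{21} = 13,  s_{22} = 1,  s_{23} = 11,  s_{24} = 14,  s_{25} = 18,  s_{26} = 2,  s_{27} = 27,  s_{28} = 4,  s_{29} = 27,  s_{30} = 10.
The sequence repeats with period 28.
(162 - 1) mod 28 = 21, so s_{162} = s_{22} = 1.

1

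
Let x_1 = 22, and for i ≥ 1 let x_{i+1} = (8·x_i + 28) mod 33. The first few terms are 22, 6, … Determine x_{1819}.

16

We have x_1 = 22, x_2 = 6, x_3 = 10, x_4 = 9, x_5 = 1, x_6 = 3, x_7 = 19, x_8 = 15, x_9 = 16, x_{10} = 24, x_{11} = 22.
The sequence repeats with period 10.
So x_{1819} = x_{1 + ((1819-1) mod 10)} = x_9 = 16.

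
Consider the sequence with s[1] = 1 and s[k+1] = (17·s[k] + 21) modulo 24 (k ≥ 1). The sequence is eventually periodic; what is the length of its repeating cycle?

8

Computing terms: s[1] = 1,  s[2] = 14,  s[3] = 19,  s[4] = 8,  s[5] = 13,  s[6] = 2,  s[7] = 7,  s[8] = 20,  s[9] = 1.
The sequence repeats with period 8.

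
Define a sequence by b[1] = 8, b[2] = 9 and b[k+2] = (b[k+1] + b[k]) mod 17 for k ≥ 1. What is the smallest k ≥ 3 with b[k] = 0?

3

b[1] = 8,  b[2] = 9,  b[3] = 0,  b[4] = 9,  b[5] = 9,  b[6] = 1,  b[7] = 10,  b[8] = 11,  b[9] = 4,  b[10] = 15,  b[11] = 2,  b[12] = 0,  b[13] = 2,  b[14] = 2,  b[15] = 4,  b[16] = 6,  b[17] = 10,  b[18] = 16,  b[19] = 9,  b[20] = 8,  b[21] = 0,  b[22] = 8,  b[23] = 8,  b[24] = 16,  b[25] = 7,  b[26] = 6,  b[27] = 13,  b[28] = 2,  b[29] = 15,  b[30] = 0,  b[31] = 15,  b[32] = 15,  b[33] = 13,  b[34] = 11,  b[35] = 7,  b[36] = 1,  b[37] = 8,  b[38] = 9.
Since (b[37], b[38]) = (b[1], b[2]) = (8, 9) (two consecutive terms determine the rest), the sequence is periodic with period 36.
The value 0 first appears (with k ≥ 3) at b[3].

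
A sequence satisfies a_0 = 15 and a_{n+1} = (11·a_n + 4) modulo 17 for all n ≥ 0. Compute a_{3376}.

15

Computing terms: a_0 = 15,  a_1 = 16,  a_2 = 10,  a_3 = 12,  a_4 = 0,  a_5 = 4,  a_6 = 14,  a_7 = 5,  a_8 = 8,  a_9 = 7,  a_{10} = 13,  a_{11} = 11,  a_{12} = 6,  a_{13} = 2,  a_{14} = 9,  a_{15} = 1,  a_{16} = 15.
Since a_{16} = a_0 = 15, the sequence is periodic with period 16.
(3376 - 0) mod 16 = 0, so a_{3376} = a_0 = 15.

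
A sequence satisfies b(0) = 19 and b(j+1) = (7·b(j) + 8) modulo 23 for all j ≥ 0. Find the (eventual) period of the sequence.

Computing terms: b(0) = 19, b(1) = 3, b(2) = 6, b(3) = 4, b(4) = 13, b(5) = 7, b(6) = 11, b(7) = 16, b(8) = 5, b(9) = 20, b(10) = 10, b(11) = 9, b(12) = 2, b(13) = 22, b(14) = 1, b(15) = 15, b(16) = 21, b(17) = 17, b(18) = 12, b(19) = 0, b(20) = 8, b(21) = 18, b(22) = 19.
Since b(22) = b(0) = 19, the sequence is periodic with period 22.

22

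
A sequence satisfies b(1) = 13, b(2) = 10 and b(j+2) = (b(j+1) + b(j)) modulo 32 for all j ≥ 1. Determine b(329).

b(1) = 13; b(2) = 10; b(3) = 23; b(4) = 1; b(5) = 24; b(6) = 25; b(7) = 17; b(8) = 10; b(9) = 27; b(10) = 5; b(11) = 0; b(12) = 5; b(13) = 5; b(14) = 10; b(15) = 15; b(16) = 25; b(17) = 8; b(18) = 1; b(19) = 9; b(20) = 10; b(21) = 19; b(22) = 29; b(23) = 16; b(24) = 13; b(25) = 29; b(26) = 10; b(27) = 7; b(28) = 17; b(29) = 24; b(30) = 9; b(31) = 1; b(32) = 10; b(33) = 11; b(34) = 21; b(35) = 0; b(36) = 21; b(37) = 21; b(38) = 10; b(39) = 31; b(40) = 9; b(41) = 8; b(42) = 17; b(43) = 25; b(44) = 10; b(45) = 3; b(46) = 13; b(47) = 16; b(48) = 29; b(49) = 13; b(50) = 10.
Since (b(49), b(50)) = (b(1), b(2)) = (13, 10) (two consecutive terms determine the rest), the sequence is periodic with period 48.
So b(329) = b(1 + ((329-1) mod 48)) = b(41) = 8.

8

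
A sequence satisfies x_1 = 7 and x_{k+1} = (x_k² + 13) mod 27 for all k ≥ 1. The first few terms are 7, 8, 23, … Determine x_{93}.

We have x_1 = 7,  x_2 = 8,  x_3 = 23,  x_4 = 2,  x_5 = 17,  x_6 = 5,  x_7 = 11,  x_8 = 26,  x_9 = 14,  x_{10} = 20,  x_{11} = 8.
Since x_{11} = x_2 = 8, the sequence is eventually periodic: after a pre-period of length 1 it cycles with period 9.
For k ≥ 2, x_k depends only on (k - 2) mod 9. (93 - 2) mod 9 = 1, so x_{93} = x_3 = 23.

23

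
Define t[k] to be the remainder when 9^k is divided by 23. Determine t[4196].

8

Computing terms: t[1] = 9,  t[2] = 12,  t[3] = 16,  t[4] = 6,  t[5] = 8,  t[6] = 3,  t[7] = 4,  t[8] = 13,  t[9] = 2,  t[10] = 18,  t[11] = 1,  t[12] = 9.
The sequence repeats with period 11.
So t[4196] = t[1 + ((4196-1) mod 11)] = t[5] = 8.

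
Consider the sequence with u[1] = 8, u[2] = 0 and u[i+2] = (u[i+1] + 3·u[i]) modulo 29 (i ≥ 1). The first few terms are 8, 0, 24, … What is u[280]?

Listing terms: u[1] = 8; u[2] = 0; u[3] = 24; u[4] = 24; u[5] = 9; u[6] = 23; u[7] = 21; u[8] = 3; u[9] = 8; u[10] = 17; u[11] = 12; u[12] = 5; u[13] = 12; u[14] = 27; u[15] = 5; u[16] = 28; u[17] = 14; u[18] = 11; u[19] = 24; u[20] = 28; u[21] = 13; u[22] = 10; u[23] = 20; u[24] = 21; u[25] = 23; u[26] = 28; u[27] = 10; u[28] = 7; u[29] = 8; u[30] = 0.
Since (u[29], u[30]) = (u[1], u[2]) = (8, 0) (two consecutive terms determine the rest), the sequence is periodic with period 28.
(280 - 1) mod 28 = 27, so u[280] = u[28] = 7.

7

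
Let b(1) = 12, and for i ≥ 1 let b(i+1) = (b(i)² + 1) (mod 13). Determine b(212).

We have b(1) = 12,  b(2) = 2,  b(3) = 5,  b(4) = 0,  b(5) = 1,  b(6) = 2.
Since b(6) = b(2) = 2, the sequence is eventually periodic: after a pre-period of length 1 it cycles with period 4.
For i ≥ 2, b(i) depends only on (i - 2) mod 4. (212 - 2) mod 4 = 2, so b(212) = b(4) = 0.

0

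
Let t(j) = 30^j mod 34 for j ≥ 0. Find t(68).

We have t(0) = 1,  t(1) = 30,  t(2) = 16,  t(3) = 4,  t(4) = 18,  t(5) = 30.
Since t(5) = t(1) = 30, the sequence is eventually periodic: after a pre-period of length 1 it cycles with period 4.
For j ≥ 1, t(j) depends only on (j - 1) mod 4. (68 - 1) mod 4 = 3, so t(68) = t(4) = 18.

18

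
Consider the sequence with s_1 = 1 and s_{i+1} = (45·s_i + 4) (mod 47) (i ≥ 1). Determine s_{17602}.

Computing terms: s_1 = 1; s_2 = 2; s_3 = 0; s_4 = 4; s_5 = 43; s_6 = 12; s_7 = 27; s_8 = 44; s_9 = 10; s_{10} = 31; s_{11} = 36; s_{12} = 26; s_{13} = 46; s_{14} = 6; s_{15} = 39; s_{16} = 20; s_{17} = 11; s_{18} = 29; s_{19} = 40; s_{20} = 18; s_{21} = 15; s_{22} = 21; s_{23} = 9; s_{24} = 33; s_{25} = 32; s_{26} = 34; s_{27} = 30; s_{28} = 38; s_{29} = 22; s_{30} = 7; s_{31} = 37; s_{32} = 24; s_{33} = 3; s_{34} = 45; s_{35} = 8; s_{36} = 35; s_{37} = 28; s_{38} = 42; s_{39} = 14; s_{40} = 23; s_{41} = 5; s_{42} = 41; s_{43} = 16; s_{44} = 19; s_{45} = 13; s_{46} = 25; s_{47} = 1.
Since s_{47} = s_1 = 1, the sequence is periodic with period 46.
(17602 - 1) mod 46 = 29, so s_{17602} = s_{30} = 7.

7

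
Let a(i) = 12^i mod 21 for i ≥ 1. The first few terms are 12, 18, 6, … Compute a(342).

15

Listing terms: a(1) = 12,  a(2) = 18,  a(3) = 6,  a(4) = 9,  a(5) = 3,  a(6) = 15,  a(7) = 12.
Since a(7) = a(1) = 12, the sequence is periodic with period 6.
(342 - 1) mod 6 = 5, so a(342) = a(6) = 15.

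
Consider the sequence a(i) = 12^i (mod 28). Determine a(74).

Listing terms: a(1) = 12,  a(2) = 4,  a(3) = 20,  a(4) = 16,  a(5) = 24,  a(6) = 8,  a(7) = 12.
The sequence repeats with period 6.
So a(74) = a(1 + ((74-1) mod 6)) = a(2) = 4.

4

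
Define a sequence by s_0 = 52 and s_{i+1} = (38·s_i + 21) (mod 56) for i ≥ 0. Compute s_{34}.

We have s_0 = 52, s_1 = 37, s_2 = 27, s_3 = 39, s_4 = 47, s_5 = 15, s_6 = 31, s_7 = 23, s_8 = 55, s_9 = 39.
Since s_9 = s_3 = 39, the sequence is eventually periodic: after a pre-period of length 3 it cycles with period 6.
For i ≥ 3, s_i depends only on (i - 3) mod 6. (34 - 3) mod 6 = 1, so s_{34} = s_4 = 47.

47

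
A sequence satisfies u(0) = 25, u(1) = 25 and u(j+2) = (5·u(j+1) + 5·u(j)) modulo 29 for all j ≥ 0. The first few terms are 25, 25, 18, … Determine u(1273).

20

Listing terms: u(0) = 25; u(1) = 25; u(2) = 18; u(3) = 12; u(4) = 5; u(5) = 27; u(6) = 15; u(7) = 7; u(8) = 23; u(9) = 5; u(10) = 24; u(11) = 0; u(12) = 4; u(13) = 20; u(14) = 4; u(15) = 4; u(16) = 11; u(17) = 17; u(18) = 24; u(19) = 2; u(20) = 14; u(21) = 22; u(22) = 6; u(23) = 24; u(24) = 5; u(25) = 0; u(26) = 25; u(27) = 9; u(28) = 25; u(29) = 25.
Since (u(28), u(29)) = (u(0), u(1)) = (25, 25) (two consecutive terms determine the rest), the sequence is periodic with period 28.
(1273 - 0) mod 28 = 13, so u(1273) = u(13) = 20.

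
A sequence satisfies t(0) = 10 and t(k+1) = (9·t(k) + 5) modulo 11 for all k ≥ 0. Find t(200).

10

Computing terms: t(0) = 10, t(1) = 7, t(2) = 2, t(3) = 1, t(4) = 3, t(5) = 10.
The sequence repeats with period 5.
So t(200) = t(0 + ((200-0) mod 5)) = t(0) = 10.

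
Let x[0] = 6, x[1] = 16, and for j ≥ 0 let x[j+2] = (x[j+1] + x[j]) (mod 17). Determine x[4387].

15

Listing terms: x[0] = 6; x[1] = 16; x[2] = 5; x[3] = 4; x[4] = 9; x[5] = 13; x[6] = 5; x[7] = 1; x[8] = 6; x[9] = 7; x[10] = 13; x[11] = 3; x[12] = 16; x[13] = 2; x[14] = 1; x[15] = 3; x[16] = 4; x[17] = 7; x[18] = 11; x[19] = 1; x[20] = 12; x[21] = 13; x[22] = 8; x[23] = 4; x[24] = 12; x[25] = 16; x[26] = 11; x[27] = 10; x[28] = 4; x[29] = 14; x[30] = 1; x[31] = 15; x[32] = 16; x[33] = 14; x[34] = 13; x[35] = 10; x[36] = 6; x[37] = 16.
The sequence repeats with period 36.
(4387 - 0) mod 36 = 31, so x[4387] = x[31] = 15.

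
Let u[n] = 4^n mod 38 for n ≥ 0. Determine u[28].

u[0] = 1, u[1] = 4, u[2] = 16, u[3] = 26, u[4] = 28, u[5] = 36, u[6] = 30, u[7] = 6, u[8] = 24, u[9] = 20, u[10] = 4.
Since u[10] = u[1] = 4, the sequence is eventually periodic: after a pre-period of length 1 it cycles with period 9.
For n ≥ 1, u[n] depends only on (n - 1) mod 9. (28 - 1) mod 9 = 0, so u[28] = u[1] = 4.

4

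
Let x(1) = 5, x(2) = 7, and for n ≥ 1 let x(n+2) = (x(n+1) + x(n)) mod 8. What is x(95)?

3

We have x(1) = 5,  x(2) = 7,  x(3) = 4,  x(4) = 3,  x(5) = 7,  x(6) = 2,  x(7) = 1,  x(8) = 3,  x(9) = 4,  x(10) = 7,  x(11) = 3,  x(12) = 2,  x(13) = 5,  x(14) = 7.
The sequence repeats with period 12.
(95 - 1) mod 12 = 10, so x(95) = x(11) = 3.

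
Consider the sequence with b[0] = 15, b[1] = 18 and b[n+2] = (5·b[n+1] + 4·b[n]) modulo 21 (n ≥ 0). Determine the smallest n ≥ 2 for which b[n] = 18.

We have b[0] = 15,  b[1] = 18,  b[2] = 3,  b[3] = 3,  b[4] = 6,  b[5] = 0,  b[6] = 3,  b[7] = 15,  b[8] = 3,  b[9] = 12,  b[10] = 9,  b[11] = 9,  b[12] = 18,  b[13] = 0,  b[14] = 9,  b[15] = 3,  b[16] = 9,  b[17] = 15,  b[18] = 6,  b[19] = 6,  b[20] = 12,  b[21] = 0,  b[22] = 6,  b[23] = 9,  b[24] = 6,  b[25] = 3,  b[26] = 18,  b[27] = 18,  b[28] = 15,  b[29] = 0,  b[30] = 18,  b[31] = 6,  b[32] = 18,  b[33] = 9,  b[34] = 12,  b[35] = 12,  b[36] = 3,  b[37] = 0,  b[38] = 12,  b[39] = 18,  b[40] = 12,  b[41] = 6,  b[42] = 15,  b[43] = 15,  b[44] = 9,  b[45] = 0,  b[46] = 15,  b[47] = 12,  b[48] = 15,  b[49] = 18.
The sequence repeats with period 48.
The value 18 first appears (with n ≥ 2) at b[12].

12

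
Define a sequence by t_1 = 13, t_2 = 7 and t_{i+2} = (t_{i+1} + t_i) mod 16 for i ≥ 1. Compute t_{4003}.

1

t_1 = 13; t_2 = 7; t_3 = 4; t_4 = 11; t_5 = 15; t_6 = 10; t_7 = 9; t_8 = 3; t_9 = 12; t_{10} = 15; t_{11} = 11; t_{12} = 10; t_{13} = 5; t_{14} = 15; t_{15} = 4; t_{16} = 3; t_{17} = 7; t_{18} = 10; t_{19} = 1; t_{20} = 11; t_{21} = 12; t_{22} = 7; t_{23} = 3; t_{24} = 10; t_{25} = 13; t_{26} = 7.
The sequence repeats with period 24.
So t_{4003} = t_{1 + ((4003-1) mod 24)} = t_{19} = 1.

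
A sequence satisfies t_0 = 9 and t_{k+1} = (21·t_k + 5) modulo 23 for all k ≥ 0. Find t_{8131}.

3

Computing terms: t_0 = 9; t_1 = 10; t_2 = 8; t_3 = 12; t_4 = 4; t_5 = 20; t_6 = 11; t_7 = 6; t_8 = 16; t_9 = 19; t_{10} = 13; t_{11} = 2; t_{12} = 1; t_{13} = 3; t_{14} = 22; t_{15} = 7; t_{16} = 14; t_{17} = 0; t_{18} = 5; t_{19} = 18; t_{20} = 15; t_{21} = 21; t_{22} = 9.
Since t_{22} = t_0 = 9, the sequence is periodic with period 22.
So t_{8131} = t_{0 + ((8131-0) mod 22)} = t_{13} = 3.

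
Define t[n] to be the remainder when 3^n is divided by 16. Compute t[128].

Computing terms: t[1] = 3,  t[2] = 9,  t[3] = 11,  t[4] = 1,  t[5] = 3.
Since t[5] = t[1] = 3, the sequence is periodic with period 4.
So t[128] = t[1 + ((128-1) mod 4)] = t[4] = 1.

1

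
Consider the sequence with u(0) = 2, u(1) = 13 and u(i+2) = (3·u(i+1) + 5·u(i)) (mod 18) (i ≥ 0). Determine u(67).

Computing terms: u(0) = 2; u(1) = 13; u(2) = 13; u(3) = 14; u(4) = 17; u(5) = 13; u(6) = 16; u(7) = 5; u(8) = 5; u(9) = 4; u(10) = 1; u(11) = 5; u(12) = 2; u(13) = 13.
Since (u(12), u(13)) = (u(0), u(1)) = (2, 13) (two consecutive terms determine the rest), the sequence is periodic with period 12.
(67 - 0) mod 12 = 7, so u(67) = u(7) = 5.

5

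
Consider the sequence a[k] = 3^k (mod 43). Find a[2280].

a[0] = 1,  a[1] = 3,  a[2] = 9,  a[3] = 27,  a[4] = 38,  a[5] = 28,  a[6] = 41,  a[7] = 37,  a[8] = 25,  a[9] = 32,  a[10] = 10,  a[11] = 30,  a[12] = 4,  a[13] = 12,  a[14] = 36,  a[15] = 22,  a[16] = 23,  a[17] = 26,  a[18] = 35,  a[19] = 19,  a[20] = 14,  a[21] = 42,  a[22] = 40,  a[23] = 34,  a[24] = 16,  a[25] = 5,  a[26] = 15,  a[27] = 2,  a[28] = 6,  a[29] = 18,  a[30] = 11,  a[31] = 33,  a[32] = 13,  a[33] = 39,  a[34] = 31,  a[35] = 7,  a[36] = 21,  a[37] = 20,  a[38] = 17,  a[39] = 8,  a[40] = 24,  a[41] = 29,  a[42] = 1.
The sequence repeats with period 42.
(2280 - 0) mod 42 = 12, so a[2280] = a[12] = 4.

4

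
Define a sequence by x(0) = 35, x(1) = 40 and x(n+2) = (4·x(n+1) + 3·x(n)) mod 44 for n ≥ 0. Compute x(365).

Computing terms: x(0) = 35,  x(1) = 40,  x(2) = 1,  x(3) = 36,  x(4) = 15,  x(5) = 36,  x(6) = 13,  x(7) = 28,  x(8) = 19,  x(9) = 28,  x(10) = 37,  x(11) = 12,  x(12) = 27,  x(13) = 12,  x(14) = 41,  x(15) = 24,  x(16) = 43,  x(17) = 24,  x(18) = 5,  x(19) = 4,  x(20) = 31,  x(21) = 4,  x(22) = 21,  x(23) = 8,  x(24) = 7,  x(25) = 8,  x(26) = 9,  x(27) = 16,  x(28) = 3,  x(29) = 16,  x(30) = 29,  x(31) = 32,  x(32) = 39,  x(33) = 32,  x(34) = 25,  x(35) = 20,  x(36) = 23,  x(37) = 20,  x(38) = 17,  x(39) = 40,  x(40) = 35,  x(41) = 40.
The sequence repeats with period 40.
So x(365) = x(0 + ((365-0) mod 40)) = x(5) = 36.

36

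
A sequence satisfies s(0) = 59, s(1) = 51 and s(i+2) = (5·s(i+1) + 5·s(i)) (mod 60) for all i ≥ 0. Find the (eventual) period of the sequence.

6

Listing terms: s(0) = 59,  s(1) = 51,  s(2) = 10,  s(3) = 5,  s(4) = 15,  s(5) = 40,  s(6) = 35,  s(7) = 15,  s(8) = 10,  s(9) = 5.
Since (s(8), s(9)) = (s(2), s(3)) = (10, 5) (two consecutive terms determine the rest), the sequence is eventually periodic: after a pre-period of length 2 it cycles with period 6.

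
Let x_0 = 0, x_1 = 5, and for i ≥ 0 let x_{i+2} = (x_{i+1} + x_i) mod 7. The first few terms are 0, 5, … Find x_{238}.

x_0 = 0,  x_1 = 5,  x_2 = 5,  x_3 = 3,  x_4 = 1,  x_5 = 4,  x_6 = 5,  x_7 = 2,  x_8 = 0,  x_9 = 2,  x_{10} = 2,  x_{11} = 4,  x_{12} = 6,  x_{13} = 3,  x_{14} = 2,  x_{15} = 5,  x_{16} = 0,  x_{17} = 5.
Since (x_{16}, x_{17}) = (x_0, x_1) = (0, 5) (two consecutive terms determine the rest), the sequence is periodic with period 16.
(238 - 0) mod 16 = 14, so x_{238} = x_{14} = 2.

2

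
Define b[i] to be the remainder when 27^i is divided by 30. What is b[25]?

Computing terms: b[1] = 27,  b[2] = 9,  b[3] = 3,  b[4] = 21,  b[5] = 27.
The sequence repeats with period 4.
(25 - 1) mod 4 = 0, so b[25] = b[1] = 27.

27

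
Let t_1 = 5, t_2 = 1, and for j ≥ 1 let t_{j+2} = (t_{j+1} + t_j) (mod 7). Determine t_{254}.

Listing terms: t_1 = 5,  t_2 = 1,  t_3 = 6,  t_4 = 0,  t_5 = 6,  t_6 = 6,  t_7 = 5,  t_8 = 4,  t_9 = 2,  t_{10} = 6,  t_{11} = 1,  t_{12} = 0,  t_{13} = 1,  t_{14} = 1,  t_{15} = 2,  t_{16} = 3,  t_{17} = 5,  t_{18} = 1.
The sequence repeats with period 16.
So t_{254} = t_{1 + ((254-1) mod 16)} = t_{14} = 1.

1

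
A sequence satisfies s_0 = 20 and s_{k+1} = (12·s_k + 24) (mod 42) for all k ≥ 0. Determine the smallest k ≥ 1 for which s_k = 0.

2

Computing terms: s_0 = 20; s_1 = 12; s_2 = 0; s_3 = 24; s_4 = 18; s_5 = 30; s_6 = 6; s_7 = 12.
Since s_7 = s_1 = 12, the sequence is eventually periodic: after a pre-period of length 1 it cycles with period 6.
The value 0 first appears (with k ≥ 1) at s_2.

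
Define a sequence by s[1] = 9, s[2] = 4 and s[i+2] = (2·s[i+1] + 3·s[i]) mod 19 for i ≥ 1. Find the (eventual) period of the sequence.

18

Listing terms: s[1] = 9,  s[2] = 4,  s[3] = 16,  s[4] = 6,  s[5] = 3,  s[6] = 5,  s[7] = 0,  s[8] = 15,  s[9] = 11,  s[10] = 10,  s[11] = 15,  s[12] = 3,  s[13] = 13,  s[14] = 16,  s[15] = 14,  s[16] = 0,  s[17] = 4,  s[18] = 8,  s[19] = 9,  s[20] = 4.
Since (s[19], s[20]) = (s[1], s[2]) = (9, 4) (two consecutive terms determine the rest), the sequence is periodic with period 18.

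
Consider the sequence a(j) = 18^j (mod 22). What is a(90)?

We have a(1) = 18,  a(2) = 16,  a(3) = 2,  a(4) = 14,  a(5) = 10,  a(6) = 4,  a(7) = 6,  a(8) = 20,  a(9) = 8,  a(10) = 12,  a(11) = 18.
The sequence repeats with period 10.
(90 - 1) mod 10 = 9, so a(90) = a(10) = 12.

12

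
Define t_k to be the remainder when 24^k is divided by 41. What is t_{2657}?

Listing terms: t_1 = 24; t_2 = 2; t_3 = 7; t_4 = 4; t_5 = 14; t_6 = 8; t_7 = 28; t_8 = 16; t_9 = 15; t_{10} = 32; t_{11} = 30; t_{12} = 23; t_{13} = 19; t_{14} = 5; t_{15} = 38; t_{16} = 10; t_{17} = 35; t_{18} = 20; t_{19} = 29; t_{20} = 40; t_{21} = 17; t_{22} = 39; t_{23} = 34; t_{24} = 37; t_{25} = 27; t_{26} = 33; t_{27} = 13; t_{28} = 25; t_{29} = 26; t_{30} = 9; t_{31} = 11; t_{32} = 18; t_{33} = 22; t_{34} = 36; t_{35} = 3; t_{36} = 31; t_{37} = 6; t_{38} = 21; t_{39} = 12; t_{40} = 1; t_{41} = 24.
Since t_{41} = t_1 = 24, the sequence is periodic with period 40.
So t_{2657} = t_{1 + ((2657-1) mod 40)} = t_{17} = 35.

35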